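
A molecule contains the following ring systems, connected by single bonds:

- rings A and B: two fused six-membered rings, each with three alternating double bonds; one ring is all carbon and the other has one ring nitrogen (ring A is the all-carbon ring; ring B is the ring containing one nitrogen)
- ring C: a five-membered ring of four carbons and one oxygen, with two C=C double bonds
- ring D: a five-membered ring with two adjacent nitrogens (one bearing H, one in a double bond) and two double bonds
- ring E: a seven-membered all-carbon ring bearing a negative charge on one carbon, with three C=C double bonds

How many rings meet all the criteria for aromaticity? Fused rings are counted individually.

4

Rings A and B form a fused bicyclic system (with one nitrogen) with 10 sp² atoms and 10 π electrons from ring double bonds. 10 = 4(2)+2, so the system is aromatic and both rings count as aromatic (quinoline).
Ring C is fully conjugated (every ring atom contributes a p orbital); 2 ring double bonds (4 π electrons) plus a heteroatom lone pair (2) give 6 π electrons. 6 = 4(1)+2, so ring C is aromatic (furan).
Ring D is fully conjugated (every ring atom contributes a p orbital); 2 ring double bonds (4 π electrons) plus a heteroatom lone pair (2) give 6 π electrons. 6 = 4(1)+2, so ring D is aromatic (pyrazole).
Ring E has only sp² ring atoms; a planar conformation would have a fully conjugated π system of 8 electrons. But 8 = 4(2), which is 4n not 4n+2, so ring E is not aromatic (cycloheptatrienyl anion).
Aromatic: A, B, C, D. Total: 4.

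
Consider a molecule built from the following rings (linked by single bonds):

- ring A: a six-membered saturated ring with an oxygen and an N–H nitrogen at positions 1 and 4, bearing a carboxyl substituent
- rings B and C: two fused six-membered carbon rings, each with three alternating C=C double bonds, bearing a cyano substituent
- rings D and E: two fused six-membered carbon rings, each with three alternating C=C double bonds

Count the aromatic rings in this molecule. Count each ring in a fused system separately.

4

Ring A has only sp³ atoms, so it is not fully conjugated — not aromatic (morpholine).
Rings B and C form a fused bicyclic system with 10 sp² atoms and 10 π electrons from ring double bonds. 10 = 4(2)+2, so the system is aromatic and both rings count as aromatic (naphthalene).
Rings D and E form a fused bicyclic system with 10 sp² atoms and 10 π electrons from ring double bonds. 10 = 4(2)+2, so the system is aromatic and both rings count as aromatic (naphthalene).
Aromatic: B, C, D, E. Total: 4.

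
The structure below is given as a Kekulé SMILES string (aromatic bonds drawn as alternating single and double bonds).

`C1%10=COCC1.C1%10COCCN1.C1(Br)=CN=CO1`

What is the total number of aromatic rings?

1

The SMILES encodes a five-membered ring of four carbons and one oxygen, with one C=C double bond and two sp³ carbons; a six-membered saturated ring with an oxygen and an N–H nitrogen at positions 1 and 4; a five-membered ring with an oxygen at position 1 and a nitrogen at position 3 (in a C=N bond), with two double bonds.
The 5-membered ring with one oxygen has two sp³ carbons, so it is not fully conjugated — not aromatic (2,3-dihydrofuran).
The 6-membered ring with one oxygen and one N–H (1,4) has only sp³ atoms, so it is not fully conjugated — not aromatic (morpholine).
The 5-membered ring with one oxygen and one =N– is planar and fully conjugated; 2 ring double bonds (4 π electrons) plus a heteroatom lone pair (2) give 6 π electrons. 6 = 4(1)+2, so it is aromatic (oxazole).
1 of the 3 rings is aromatic. Total: 1.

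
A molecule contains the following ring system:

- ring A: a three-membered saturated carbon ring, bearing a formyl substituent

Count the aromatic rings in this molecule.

0

Ring A has only sp³ atoms, so it is not fully conjugated — not aromatic (cyclopropane).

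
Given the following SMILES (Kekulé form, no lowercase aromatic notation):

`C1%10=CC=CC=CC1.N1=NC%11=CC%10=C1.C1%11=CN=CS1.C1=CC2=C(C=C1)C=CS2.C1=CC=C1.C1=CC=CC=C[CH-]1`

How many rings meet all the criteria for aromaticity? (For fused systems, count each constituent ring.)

The SMILES encodes a seven-membered carbon ring with three C=C double bonds and one sp³ carbon; a six-membered ring with two adjacent nitrogens and three alternating double bonds; a five-membered ring with a sulfur at position 1 and a nitrogen at position 3 (in a C=N bond), with two double bonds; a six-membered carbon ring with three alternating C=C double bonds, fused to a five-membered ring containing one sulfur and two C=C double bonds; a four-membered carbon ring with two alternating C=C double bonds; a seven-membered all-carbon ring bearing a negative charge on one carbon, with three C=C double bonds.
The 7-membered ring has one sp³ carbon, so it is not fully conjugated — not aromatic (cycloheptatriene).
The 6-membered ring with two nitrogens (1,2) is fully conjugated (every ring atom contributes a p orbital); 3 ring double bonds give 6 π electrons. Since 6 = 4n+2 (n=1), it is aromatic (pyridazine).
The 5-membered ring with one sulfur and one =N– is planar and fully conjugated; 2 ring double bonds (4 π electrons) plus a heteroatom lone pair (2) give 6 π electrons. Since 6 = 4n+2 (n=1), it is aromatic (thiazole).
The fused 6/5-membered bicyclic (with one sulfur) is a single π system with 9 sp² atoms and 10 π electrons from ring double bonds plus a heteroatom lone pair. 10 = 4(2)+2, so the system is aromatic and both rings count as aromatic (benzothiophene).
The 4-membered ring has only sp² ring atoms; a planar conformation would have a fully conjugated π system of 4 electrons. But 4 = 4(1), which is 4n not 4n+2, so it is not aromatic (cyclobutadiene) — cyclobutadiene is antiaromatic and distorts to a rectangle.
The second 7-membered ring has only sp² ring atoms; a planar conformation would have a fully conjugated π system of 8 electrons. But 8 = 4(2), which is 4n not 4n+2, so it is not aromatic (cycloheptatrienyl anion).
4 of the 7 rings are aromatic. Total: 4.

4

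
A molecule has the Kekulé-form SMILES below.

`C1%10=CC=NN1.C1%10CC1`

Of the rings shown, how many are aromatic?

1

The SMILES encodes a five-membered ring with two adjacent nitrogens (one bearing H, one in a double bond) and two double bonds; a three-membered saturated carbon ring.
The 5-membered ring with two adjacent nitrogens (one N–H, one =N–) is fully conjugated (every ring atom contributes a p orbital); 2 ring double bonds (4 π electrons) plus a heteroatom lone pair (2) give 6 π electrons. That satisfies 4n+2 with n=1, so it is aromatic (pyrazole).
The 3-membered ring has only sp³ atoms, so it is not fully conjugated — not aromatic (cyclopropane).
1 of the 2 rings is aromatic. Total: 1.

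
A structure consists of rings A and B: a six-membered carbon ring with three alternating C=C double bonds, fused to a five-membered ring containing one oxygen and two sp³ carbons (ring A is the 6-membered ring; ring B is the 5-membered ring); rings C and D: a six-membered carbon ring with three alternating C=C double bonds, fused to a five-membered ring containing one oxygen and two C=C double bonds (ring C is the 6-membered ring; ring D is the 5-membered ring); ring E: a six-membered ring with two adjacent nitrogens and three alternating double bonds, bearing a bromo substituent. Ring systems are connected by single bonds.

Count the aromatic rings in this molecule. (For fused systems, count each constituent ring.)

Ring A is fully conjugated (every ring atom contributes a p orbital); 3 ring double bonds give 6 π electrons. 6 = 4(1)+2, so ring A is aromatic (benzene ring).
Ring B has two sp³ carbons, so it is not fully conjugated — not aromatic (oxolane ring).
Rings C and D form a fused bicyclic system (with one oxygen) with 9 sp² atoms and 10 π electrons from ring double bonds plus a heteroatom lone pair. 10 = 4(2)+2, so the system is aromatic and both rings count as aromatic (benzofuran).
Ring E is fully conjugated (every ring atom contributes a p orbital); 3 ring double bonds give 6 π electrons. That satisfies 4n+2 with n=1, so ring E is aromatic (pyridazine).
Aromatic: A, C, D, E. Total: 4.

4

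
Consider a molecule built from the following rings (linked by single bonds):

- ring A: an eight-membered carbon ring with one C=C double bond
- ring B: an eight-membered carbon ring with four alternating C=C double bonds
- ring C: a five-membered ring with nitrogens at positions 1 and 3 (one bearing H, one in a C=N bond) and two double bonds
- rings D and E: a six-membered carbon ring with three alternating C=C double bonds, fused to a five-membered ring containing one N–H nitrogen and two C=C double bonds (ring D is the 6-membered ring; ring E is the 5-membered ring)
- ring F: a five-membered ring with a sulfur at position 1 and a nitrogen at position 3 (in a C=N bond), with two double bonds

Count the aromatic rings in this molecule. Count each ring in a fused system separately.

Ring A has six sp³ carbons, so it is not fully conjugated — not aromatic (cyclooctene).
Ring B has only sp² ring atoms; a planar conformation would have a fully conjugated π system of 8 electrons. But 8 = 4(2), which is 4n not 4n+2, so ring B is not aromatic (cyclooctatetraene) — cyclooctatetraene distorts into a non-planar tub to avoid antiaromaticity.
Ring C has a continuous p-orbital overlap around the ring; 2 ring double bonds (4 π electrons) plus a heteroatom lone pair (2) give 6 π electrons. That satisfies 4n+2 with n=1, so ring C is aromatic (imidazole).
Rings D and E form a fused bicyclic system (with one N–H) with 9 sp² atoms and 10 π electrons from ring double bonds plus a heteroatom lone pair. 10 = 4(2)+2, so the system is aromatic and both rings count as aromatic (indole).
Ring F has a continuous p-orbital overlap around the ring; 2 ring double bonds (4 π electrons) plus a heteroatom lone pair (2) give 6 π electrons. That satisfies 4n+2 with n=1, so ring F is aromatic (thiazole).
Aromatic: C, D, E, F. Total: 4.

4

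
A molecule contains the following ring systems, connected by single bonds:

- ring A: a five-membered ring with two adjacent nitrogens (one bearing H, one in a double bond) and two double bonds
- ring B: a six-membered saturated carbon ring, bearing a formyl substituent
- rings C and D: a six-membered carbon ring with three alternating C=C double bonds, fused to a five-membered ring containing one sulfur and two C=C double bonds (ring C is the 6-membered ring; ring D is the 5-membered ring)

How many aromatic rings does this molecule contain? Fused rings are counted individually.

Ring A is fully conjugated (every ring atom contributes a p orbital); 2 ring double bonds (4 π electrons) plus a heteroatom lone pair (2) give 6 π electrons. 6 = 4(1)+2, so ring A is aromatic (pyrazole).
Ring B has only sp³ atoms, so it is not fully conjugated — not aromatic (cyclohexane).
Rings C and D form a fused bicyclic system (with one sulfur) with 9 sp² atoms and 10 π electrons from ring double bonds plus a heteroatom lone pair. 10 = 4(2)+2, so the system is aromatic and both rings count as aromatic (benzothiophene).
Aromatic: A, C, D. Total: 3.

3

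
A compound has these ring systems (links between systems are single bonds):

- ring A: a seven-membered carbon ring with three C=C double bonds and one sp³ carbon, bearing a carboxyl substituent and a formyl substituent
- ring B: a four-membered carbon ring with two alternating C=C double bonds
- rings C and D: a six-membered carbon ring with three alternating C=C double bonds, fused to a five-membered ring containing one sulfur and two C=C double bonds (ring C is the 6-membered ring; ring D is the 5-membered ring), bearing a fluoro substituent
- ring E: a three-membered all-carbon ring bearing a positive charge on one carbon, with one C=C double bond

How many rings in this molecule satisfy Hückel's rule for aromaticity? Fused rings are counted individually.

3

Ring A has one sp³ carbon, so it is not fully conjugated — not aromatic (cycloheptatriene).
Ring B has only sp² ring atoms; a planar conformation would have a fully conjugated π system of 4 electrons. But 4 = 4(1), which is 4n not 4n+2, so ring B is not aromatic (cyclobutadiene) — cyclobutadiene is antiaromatic and distorts to a rectangle.
Rings C and D form a fused bicyclic system (with one sulfur) with 9 sp² atoms and 10 π electrons from ring double bonds plus a heteroatom lone pair. 10 = 4(2)+2, so the system is aromatic and both rings count as aromatic (benzothiophene).
Ring E is fully conjugated (every ring atom contributes a p orbital); 1 ring double bond (2 π electrons) plus the carbocation's empty p orbital (0, but keeps the ring conjugated) give 2 π electrons. That satisfies 4n+2 with n=0, so ring E is aromatic (cyclopropenyl cation).
Aromatic: C, D, E. Total: 3.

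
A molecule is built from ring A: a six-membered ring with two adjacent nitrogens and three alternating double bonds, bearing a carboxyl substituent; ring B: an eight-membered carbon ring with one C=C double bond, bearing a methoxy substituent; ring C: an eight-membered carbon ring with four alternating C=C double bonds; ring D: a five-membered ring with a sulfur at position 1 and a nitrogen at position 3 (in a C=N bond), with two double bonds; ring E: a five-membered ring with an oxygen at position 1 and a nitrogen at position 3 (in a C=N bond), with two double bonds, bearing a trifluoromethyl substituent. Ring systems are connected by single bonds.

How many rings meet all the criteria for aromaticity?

3

Ring A has a continuous p-orbital overlap around the ring; 3 ring double bonds give 6 π electrons. Since 6 = 4n+2 (n=1), ring A is aromatic (pyridazine).
Ring B has six sp³ carbons, so it is not fully conjugated — not aromatic (cyclooctene).
Ring C has only sp² ring atoms; a planar conformation would have a fully conjugated π system of 8 electrons. But 8 = 4(2), which is 4n not 4n+2, so ring C is not aromatic (cyclooctatetraene) — cyclooctatetraene distorts into a non-planar tub to avoid antiaromaticity.
Ring D is fully conjugated (every ring atom contributes a p orbital); 2 ring double bonds (4 π electrons) plus a heteroatom lone pair (2) give 6 π electrons. Since 6 = 4n+2 (n=1), ring D is aromatic (thiazole).
Ring E is planar and fully conjugated; 2 ring double bonds (4 π electrons) plus a heteroatom lone pair (2) give 6 π electrons. That satisfies 4n+2 with n=1, so ring E is aromatic (oxazole).
Aromatic: A, D, E. Total: 3.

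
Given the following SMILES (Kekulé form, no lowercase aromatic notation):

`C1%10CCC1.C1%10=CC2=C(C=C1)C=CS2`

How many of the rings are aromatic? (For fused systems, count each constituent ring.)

2

The SMILES encodes a four-membered saturated carbon ring; a six-membered carbon ring with three alternating C=C double bonds, fused to a five-membered ring containing one sulfur and two C=C double bonds.
The 4-membered ring has only sp³ atoms, so it is not fully conjugated — not aromatic (cyclobutane).
The fused 6/5-membered bicyclic (with one sulfur) is a single π system with 9 sp² atoms and 10 π electrons from ring double bonds plus a heteroatom lone pair. 10 = 4(2)+2, so the system is aromatic and both rings count as aromatic (benzothiophene).
2 of the 3 rings are aromatic. Total: 2.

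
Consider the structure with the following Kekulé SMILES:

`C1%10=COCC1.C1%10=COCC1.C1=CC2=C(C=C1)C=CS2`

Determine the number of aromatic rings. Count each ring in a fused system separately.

The SMILES encodes a five-membered ring of four carbons and one oxygen, with one C=C double bond and two sp³ carbons; a five-membered ring of four carbons and one oxygen, with one C=C double bond and two sp³ carbons; a six-membered carbon ring with three alternating C=C double bonds, fused to a five-membered ring containing one sulfur and two C=C double bonds.
The 5-membered ring with one oxygen has two sp³ carbons, so it is not fully conjugated — not aromatic (2,3-dihydrofuran).
The second 5-membered ring with one oxygen has two sp³ carbons, so it is not fully conjugated — not aromatic (2,3-dihydrofuran).
The fused 6/5-membered bicyclic (with one sulfur) is a single π system with 9 sp² atoms and 10 π electrons from ring double bonds plus a heteroatom lone pair. 10 = 4(2)+2, so the system is aromatic and both rings count as aromatic (benzothiophene).
2 of the 4 rings are aromatic. Total: 2.

2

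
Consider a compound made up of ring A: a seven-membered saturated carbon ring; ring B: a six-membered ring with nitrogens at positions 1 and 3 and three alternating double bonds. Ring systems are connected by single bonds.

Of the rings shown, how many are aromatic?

1

Ring A has only sp³ atoms, so it is not fully conjugated — not aromatic (cycloheptane).
Ring B has a continuous p-orbital overlap around the ring; 3 ring double bonds give 6 π electrons. That satisfies 4n+2 with n=1, so ring B is aromatic (pyrimidine).
Aromatic: B. Total: 1.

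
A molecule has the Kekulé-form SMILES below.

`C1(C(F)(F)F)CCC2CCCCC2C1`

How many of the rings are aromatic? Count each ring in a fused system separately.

The SMILES encodes two fused six-membered saturated carbon rings.
The 6-membered ring has only sp³ atoms, so it is not fully conjugated — not aromatic (cyclohexane ring).
The second 6-membered ring has only sp³ atoms, so it is not fully conjugated — not aromatic (cyclohexane ring).
None of the rings are aromatic. Total: 0.

0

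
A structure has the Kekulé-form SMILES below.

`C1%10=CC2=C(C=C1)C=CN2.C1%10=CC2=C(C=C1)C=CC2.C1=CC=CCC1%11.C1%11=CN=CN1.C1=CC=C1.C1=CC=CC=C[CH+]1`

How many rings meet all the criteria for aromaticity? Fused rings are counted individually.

The SMILES encodes a six-membered carbon ring with three alternating C=C double bonds, fused to a five-membered ring containing one N–H nitrogen and two C=C double bonds; a six-membered carbon ring with three alternating C=C double bonds, fused to a five-membered carbon ring containing one C=C double bond and one sp³ carbon; a six-membered carbon ring with two conjugated C=C double bonds and two sp³ carbons; a five-membered ring with nitrogens at positions 1 and 3 (one bearing H, one in a C=N bond) and two double bonds; a four-membered carbon ring with two alternating C=C double bonds; a seven-membered all-carbon ring bearing a positive charge on one carbon, with three C=C double bonds.
The fused 6/5-membered bicyclic (with one N–H) is a single π system with 9 sp² atoms and 10 π electrons from ring double bonds plus a heteroatom lone pair. 10 = 4(2)+2, so the system is aromatic and both rings count as aromatic (indole).
The 6-membered ring is planar and fully conjugated; 3 ring double bonds give 6 π electrons. That satisfies 4n+2 with n=1, so it is aromatic (benzene ring).
The 5-membered ring has one sp³ carbon, so it is not fully conjugated — not aromatic (cyclopentene ring).
The second 6-membered ring has two sp³ carbons, so it is not fully conjugated — not aromatic (1,3-cyclohexadiene).
The 5-membered ring with two nitrogens (one N–H, one =N–) is fully conjugated (every ring atom contributes a p orbital); 2 ring double bonds (4 π electrons) plus a heteroatom lone pair (2) give 6 π electrons. 6 = 4(1)+2, so it is aromatic (imidazole).
The 4-membered ring has only sp² ring atoms; a planar conformation would have a fully conjugated π system of 4 electrons. But 4 = 4(1), which is 4n not 4n+2, so it is not aromatic (cyclobutadiene) — cyclobutadiene is antiaromatic and distorts to a rectangle.
The 7-membered ring is planar and fully conjugated; 3 ring double bonds (6 π electrons) plus the carbocation's empty p orbital (0, but keeps the ring conjugated) give 6 π electrons. 6 = 4(1)+2, so it is aromatic (tropylium cation).
5 of the 8 rings are aromatic. Total: 5.

5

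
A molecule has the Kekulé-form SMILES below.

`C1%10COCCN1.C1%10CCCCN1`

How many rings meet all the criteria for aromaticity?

0

The SMILES encodes a six-membered saturated ring with an oxygen and an N–H nitrogen at positions 1 and 4; a six-membered saturated ring of five carbons and one N–H nitrogen.
The 6-membered ring with one oxygen and one N–H (1,4) has only sp³ atoms, so it is not fully conjugated — not aromatic (morpholine).
The 6-membered ring with one N–H has only sp³ atoms, so it is not fully conjugated — not aromatic (piperidine).
None of the rings are aromatic. Total: 0.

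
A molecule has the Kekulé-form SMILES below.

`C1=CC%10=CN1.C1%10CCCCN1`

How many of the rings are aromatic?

1

The SMILES encodes a five-membered ring of four carbons and one nitrogen bearing a hydrogen, with two C=C double bonds; a six-membered saturated ring of five carbons and one N–H nitrogen.
The 5-membered ring with one N–H is planar and fully conjugated; 2 ring double bonds (4 π electrons) plus a heteroatom lone pair (2) give 6 π electrons. 6 = 4(1)+2, so it is aromatic (pyrrole).
The 6-membered ring with one N–H has only sp³ atoms, so it is not fully conjugated — not aromatic (piperidine).
1 of the 2 rings is aromatic. Total: 1.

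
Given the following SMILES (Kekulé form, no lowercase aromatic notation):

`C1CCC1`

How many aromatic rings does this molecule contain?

0

The SMILES encodes a four-membered saturated carbon ring.
The 4-membered ring has only sp³ atoms, so it is not fully conjugated — not aromatic (cyclobutane).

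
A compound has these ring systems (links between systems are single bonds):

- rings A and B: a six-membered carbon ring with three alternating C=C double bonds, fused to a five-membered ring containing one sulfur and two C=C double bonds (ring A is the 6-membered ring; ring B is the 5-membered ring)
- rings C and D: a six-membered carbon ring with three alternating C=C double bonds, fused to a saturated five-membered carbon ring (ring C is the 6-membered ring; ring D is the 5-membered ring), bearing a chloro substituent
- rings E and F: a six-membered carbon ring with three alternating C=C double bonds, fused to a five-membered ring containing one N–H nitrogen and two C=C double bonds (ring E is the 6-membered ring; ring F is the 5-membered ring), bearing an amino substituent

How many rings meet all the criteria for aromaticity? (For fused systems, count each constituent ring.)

5

Rings A and B form a fused bicyclic system (with one sulfur) with 9 sp² atoms and 10 π electrons from ring double bonds plus a heteroatom lone pair. 10 = 4(2)+2, so the system is aromatic and both rings count as aromatic (benzothiophene).
Ring C is fully conjugated (every ring atom contributes a p orbital); 3 ring double bonds give 6 π electrons. 6 = 4(1)+2, so ring C is aromatic (benzene ring).
Ring D has three sp³ carbons, so it is not fully conjugated — not aromatic (cyclopentane ring).
Rings E and F form a fused bicyclic system (with one N–H) with 9 sp² atoms and 10 π electrons from ring double bonds plus a heteroatom lone pair. 10 = 4(2)+2, so the system is aromatic and both rings count as aromatic (indole).
Aromatic: A, B, C, E, F. Total: 5.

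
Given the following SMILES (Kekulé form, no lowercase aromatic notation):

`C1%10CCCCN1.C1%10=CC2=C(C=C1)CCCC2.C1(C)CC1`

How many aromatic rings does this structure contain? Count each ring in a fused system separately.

1

The SMILES encodes a six-membered saturated ring of five carbons and one N–H nitrogen; a six-membered carbon ring with three alternating C=C double bonds, fused to a saturated six-membered carbon ring; a three-membered saturated carbon ring.
The 6-membered ring with one N–H has only sp³ atoms, so it is not fully conjugated — not aromatic (piperidine).
The 6-membered ring is fully conjugated (every ring atom contributes a p orbital); 3 ring double bonds give 6 π electrons. Since 6 = 4n+2 (n=1), it is aromatic (benzene ring).
The second 6-membered ring has four sp³ carbons, so it is not fully conjugated — not aromatic (cyclohexane ring).
The 3-membered ring has only sp³ atoms, so it is not fully conjugated — not aromatic (cyclopropane).
1 of the 4 rings is aromatic. Total: 1.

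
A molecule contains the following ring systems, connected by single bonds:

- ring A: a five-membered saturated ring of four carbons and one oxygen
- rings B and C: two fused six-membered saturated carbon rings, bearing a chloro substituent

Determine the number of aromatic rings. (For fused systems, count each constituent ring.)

0

Ring A has only sp³ atoms, so it is not fully conjugated — not aromatic (tetrahydrofuran).
Ring B has only sp³ atoms, so it is not fully conjugated — not aromatic (cyclohexane ring).
Ring C has only sp³ atoms, so it is not fully conjugated — not aromatic (cyclohexane ring).
No ring is aromatic. Total: 0.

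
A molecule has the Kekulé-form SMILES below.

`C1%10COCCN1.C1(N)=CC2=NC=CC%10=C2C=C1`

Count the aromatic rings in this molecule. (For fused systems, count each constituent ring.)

2

The SMILES encodes a six-membered saturated ring with an oxygen and an N–H nitrogen at positions 1 and 4; two fused six-membered rings, each with three alternating double bonds; one ring is all carbon and the other has one ring nitrogen.
The 6-membered ring with one oxygen and one N–H (1,4) has only sp³ atoms, so it is not fully conjugated — not aromatic (morpholine).
The fused 6/6-membered bicyclic (with one nitrogen) is a single π system with 10 sp² atoms and 10 π electrons from ring double bonds. 10 = 4(2)+2, so the system is aromatic and both rings count as aromatic (quinoline).
2 of the 3 rings are aromatic. Total: 2.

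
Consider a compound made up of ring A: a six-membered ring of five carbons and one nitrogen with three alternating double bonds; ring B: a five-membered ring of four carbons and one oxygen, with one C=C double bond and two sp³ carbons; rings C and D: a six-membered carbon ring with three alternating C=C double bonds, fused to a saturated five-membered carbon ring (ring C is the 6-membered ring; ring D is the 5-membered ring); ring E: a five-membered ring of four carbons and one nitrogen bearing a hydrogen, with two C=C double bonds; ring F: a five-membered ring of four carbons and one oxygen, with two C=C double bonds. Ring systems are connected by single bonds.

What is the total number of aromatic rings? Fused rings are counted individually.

4

Ring A is planar and fully conjugated; 3 ring double bonds give 6 π electrons. That satisfies 4n+2 with n=1, so ring A is aromatic (pyridine).
Ring B has two sp³ carbons, so it is not fully conjugated — not aromatic (2,3-dihydrofuran).
Ring C has a continuous p-orbital overlap around the ring; 3 ring double bonds give 6 π electrons. Since 6 = 4n+2 (n=1), ring C is aromatic (benzene ring).
Ring D has three sp³ carbons, so it is not fully conjugated — not aromatic (cyclopentane ring).
Ring E is planar and fully conjugated; 2 ring double bonds (4 π electrons) plus a heteroatom lone pair (2) give 6 π electrons. Since 6 = 4n+2 (n=1), ring E is aromatic (pyrrole).
Ring F has a continuous p-orbital overlap around the ring; 2 ring double bonds (4 π electrons) plus a heteroatom lone pair (2) give 6 π electrons. 6 = 4(1)+2, so ring F is aromatic (furan).
Aromatic: A, C, E, F. Total: 4.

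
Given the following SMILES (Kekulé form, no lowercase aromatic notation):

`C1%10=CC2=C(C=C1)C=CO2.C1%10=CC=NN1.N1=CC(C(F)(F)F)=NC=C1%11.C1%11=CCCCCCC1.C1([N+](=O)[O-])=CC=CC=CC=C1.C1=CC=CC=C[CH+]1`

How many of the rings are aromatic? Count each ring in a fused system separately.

The SMILES encodes a six-membered carbon ring with three alternating C=C double bonds, fused to a five-membered ring containing one oxygen and two C=C double bonds; a five-membered ring with two adjacent nitrogens (one bearing H, one in a double bond) and two double bonds; a six-membered ring with nitrogens at positions 1 and 4 and three alternating double bonds; an eight-membered carbon ring with one C=C double bond; an eight-membered carbon ring with four alternating C=C double bonds; a seven-membered all-carbon ring bearing a positive charge on one carbon, with three C=C double bonds.
The fused 6/5-membered bicyclic (with one oxygen) is a single π system with 9 sp² atoms and 10 π electrons from ring double bonds plus a heteroatom lone pair. 10 = 4(2)+2, so the system is aromatic and both rings count as aromatic (benzofuran).
The 5-membered ring with two adjacent nitrogens (one N–H, one =N–) has a continuous p-orbital overlap around the ring; 2 ring double bonds (4 π electrons) plus a heteroatom lone pair (2) give 6 π electrons. Since 6 = 4n+2 (n=1), it is aromatic (pyrazole).
The 6-membered ring with two nitrogens (1,4) has a continuous p-orbital overlap around the ring; 3 ring double bonds give 6 π electrons. 6 = 4(1)+2, so it is aromatic (pyrazine).
The 8-membered ring has six sp³ carbons, so it is not fully conjugated — not aromatic (cyclooctene).
The second 8-membered ring has only sp² ring atoms; a planar conformation would have a fully conjugated π system of 8 electrons. But 8 = 4(2), which is 4n not 4n+2, so it is not aromatic (cyclooctatetraene) — cyclooctatetraene distorts into a non-planar tub to avoid antiaromaticity.
The 7-membered ring is fully conjugated (every ring atom contributes a p orbital); 3 ring double bonds (6 π electrons) plus the carbocation's empty p orbital (0, but keeps the ring conjugated) give 6 π electrons. That satisfies 4n+2 with n=1, so it is aromatic (tropylium cation).
5 of the 7 rings are aromatic. Total: 5.

5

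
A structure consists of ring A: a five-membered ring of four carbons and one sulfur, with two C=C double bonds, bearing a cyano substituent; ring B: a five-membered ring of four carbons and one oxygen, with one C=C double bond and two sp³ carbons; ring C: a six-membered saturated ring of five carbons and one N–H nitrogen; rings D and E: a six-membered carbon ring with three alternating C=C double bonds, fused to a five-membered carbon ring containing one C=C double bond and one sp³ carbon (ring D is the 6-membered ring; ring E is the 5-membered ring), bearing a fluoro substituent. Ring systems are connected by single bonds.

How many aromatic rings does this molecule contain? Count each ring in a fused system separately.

2

Ring A is planar and fully conjugated; 2 ring double bonds (4 π electrons) plus a heteroatom lone pair (2) give 6 π electrons. Since 6 = 4n+2 (n=1), ring A is aromatic (thiophene).
Ring B has two sp³ carbons, so it is not fully conjugated — not aromatic (2,3-dihydrofuran).
Ring C has only sp³ atoms, so it is not fully conjugated — not aromatic (piperidine).
Ring D has a continuous p-orbital overlap around the ring; 3 ring double bonds give 6 π electrons. 6 = 4(1)+2, so ring D is aromatic (benzene ring).
Ring E has one sp³ carbon, so it is not fully conjugated — not aromatic (cyclopentene ring).
Aromatic: A, D. Total: 2.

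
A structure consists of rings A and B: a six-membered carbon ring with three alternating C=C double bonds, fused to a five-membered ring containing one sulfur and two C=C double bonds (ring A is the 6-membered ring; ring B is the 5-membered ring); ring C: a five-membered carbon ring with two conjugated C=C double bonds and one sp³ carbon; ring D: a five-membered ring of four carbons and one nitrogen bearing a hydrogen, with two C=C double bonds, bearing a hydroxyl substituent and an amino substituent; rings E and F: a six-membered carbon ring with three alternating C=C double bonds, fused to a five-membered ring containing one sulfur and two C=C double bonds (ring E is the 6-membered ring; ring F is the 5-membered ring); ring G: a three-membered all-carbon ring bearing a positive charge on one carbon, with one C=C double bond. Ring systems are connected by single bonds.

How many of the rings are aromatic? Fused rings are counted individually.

6

Rings A and B form a fused bicyclic system (with one sulfur) with 9 sp² atoms and 10 π electrons from ring double bonds plus a heteroatom lone pair. 10 = 4(2)+2, so the system is aromatic and both rings count as aromatic (benzothiophene).
Ring C has one sp³ carbon, so it is not fully conjugated — not aromatic (cyclopentadiene).
Ring D has a continuous p-orbital overlap around the ring; 2 ring double bonds (4 π electrons) plus a heteroatom lone pair (2) give 6 π electrons. That satisfies 4n+2 with n=1, so ring D is aromatic (pyrrole).
Rings E and F form a fused bicyclic system (with one sulfur) with 9 sp² atoms and 10 π electrons from ring double bonds plus a heteroatom lone pair. 10 = 4(2)+2, so the system is aromatic and both rings count as aromatic (benzothiophene).
Ring G is planar and fully conjugated; 1 ring double bond (2 π electrons) plus the carbocation's empty p orbital (0, but keeps the ring conjugated) give 2 π electrons. That satisfies 4n+2 with n=0, so ring G is aromatic (cyclopropenyl cation).
Aromatic: A, B, D, E, F, G. Total: 6.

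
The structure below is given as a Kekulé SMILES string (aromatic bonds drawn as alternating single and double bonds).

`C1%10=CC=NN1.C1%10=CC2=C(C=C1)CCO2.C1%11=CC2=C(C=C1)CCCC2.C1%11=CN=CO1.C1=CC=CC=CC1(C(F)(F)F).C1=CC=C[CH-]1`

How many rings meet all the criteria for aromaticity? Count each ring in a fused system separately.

The SMILES encodes a five-membered ring with two adjacent nitrogens (one bearing H, one in a double bond) and two double bonds; a six-membered carbon ring with three alternating C=C double bonds, fused to a five-membered ring containing one oxygen and two sp³ carbons; a six-membered carbon ring with three alternating C=C double bonds, fused to a saturated six-membered carbon ring; a five-membered ring with an oxygen at position 1 and a nitrogen at position 3 (in a C=N bond), with two double bonds; a seven-membered carbon ring with three C=C double bonds and one sp³ carbon; a five-membered all-carbon ring bearing a negative charge on one carbon, with two C=C double bonds.
The 5-membered ring with two adjacent nitrogens (one N–H, one =N–) is fully conjugated (every ring atom contributes a p orbital); 2 ring double bonds (4 π electrons) plus a heteroatom lone pair (2) give 6 π electrons. 6 = 4(1)+2, so it is aromatic (pyrazole).
The 6-membered ring is fully conjugated (every ring atom contributes a p orbital); 3 ring double bonds give 6 π electrons. 6 = 4(1)+2, so it is aromatic (benzene ring).
The 5-membered ring with one oxygen has two sp³ carbons, so it is not fully conjugated — not aromatic (oxolane ring).
The second 6-membered ring is planar and fully conjugated; 3 ring double bonds give 6 π electrons. 6 = 4(1)+2, so it is aromatic (benzene ring).
The third 6-membered ring has four sp³ carbons, so it is not fully conjugated — not aromatic (cyclohexane ring).
The 5-membered ring with one oxygen and one =N– is fully conjugated (every ring atom contributes a p orbital); 2 ring double bonds (4 π electrons) plus a heteroatom lone pair (2) give 6 π electrons. Since 6 = 4n+2 (n=1), it is aromatic (oxazole).
The 7-membered ring has one sp³ carbon, so it is not fully conjugated — not aromatic (cycloheptatriene).
The 5-membered ring has a continuous p-orbital overlap around the ring; 2 ring double bonds (4 π electrons) plus the carbanion lone pair (2) give 6 π electrons. 6 = 4(1)+2, so it is aromatic (cyclopentadienyl anion).
5 of the 8 rings are aromatic. Total: 5.

5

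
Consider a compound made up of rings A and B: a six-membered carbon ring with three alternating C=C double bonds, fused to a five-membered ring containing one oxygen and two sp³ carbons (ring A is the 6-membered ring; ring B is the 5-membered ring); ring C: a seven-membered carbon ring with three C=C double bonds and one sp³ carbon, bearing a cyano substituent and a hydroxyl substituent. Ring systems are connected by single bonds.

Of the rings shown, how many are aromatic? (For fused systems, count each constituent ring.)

Ring A is fully conjugated (every ring atom contributes a p orbital); 3 ring double bonds give 6 π electrons. That satisfies 4n+2 with n=1, so ring A is aromatic (benzene ring).
Ring B has two sp³ carbons, so it is not fully conjugated — not aromatic (oxolane ring).
Ring C has one sp³ carbon, so it is not fully conjugated — not aromatic (cycloheptatriene).
Aromatic: A. Total: 1.

1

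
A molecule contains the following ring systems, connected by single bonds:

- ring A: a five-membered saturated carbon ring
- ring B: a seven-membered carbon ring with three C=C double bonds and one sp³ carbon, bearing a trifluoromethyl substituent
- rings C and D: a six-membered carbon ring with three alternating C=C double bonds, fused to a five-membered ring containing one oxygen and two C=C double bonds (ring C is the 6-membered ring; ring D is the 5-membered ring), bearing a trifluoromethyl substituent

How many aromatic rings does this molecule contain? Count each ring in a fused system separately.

Ring A has only sp³ atoms, so it is not fully conjugated — not aromatic (cyclopentane).
Ring B has one sp³ carbon, so it is not fully conjugated — not aromatic (cycloheptatriene).
Rings C and D form a fused bicyclic system (with one oxygen) with 9 sp² atoms and 10 π electrons from ring double bonds plus a heteroatom lone pair. 10 = 4(2)+2, so the system is aromatic and both rings count as aromatic (benzofuran).
Aromatic: C, D. Total: 2.

2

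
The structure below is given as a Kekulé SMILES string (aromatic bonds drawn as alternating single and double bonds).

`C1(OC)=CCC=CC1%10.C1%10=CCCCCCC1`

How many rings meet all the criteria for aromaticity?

0

The SMILES encodes a six-membered carbon ring with two isolated C=C double bonds and two sp³ carbons; an eight-membered carbon ring with one C=C double bond.
The 6-membered ring has two sp³ carbons, so it is not fully conjugated — not aromatic (1,4-cyclohexadiene).
The 8-membered ring has six sp³ carbons, so it is not fully conjugated — not aromatic (cyclooctene).
None of the rings are aromatic. Total: 0.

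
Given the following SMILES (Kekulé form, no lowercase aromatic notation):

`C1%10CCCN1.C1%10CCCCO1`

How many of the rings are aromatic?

0

The SMILES encodes a five-membered saturated ring of four carbons and one N–H nitrogen; a six-membered saturated ring of five carbons and one oxygen.
The 5-membered ring with one N–H has only sp³ atoms, so it is not fully conjugated — not aromatic (pyrrolidine).
The 6-membered ring with one oxygen has only sp³ atoms, so it is not fully conjugated — not aromatic (tetrahydropyran).
None of the rings are aromatic. Total: 0.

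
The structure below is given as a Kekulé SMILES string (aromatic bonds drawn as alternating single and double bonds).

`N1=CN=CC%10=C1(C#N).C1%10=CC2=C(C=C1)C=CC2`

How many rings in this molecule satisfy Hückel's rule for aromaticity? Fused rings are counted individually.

The SMILES encodes a six-membered ring with nitrogens at positions 1 and 3 and three alternating double bonds; a six-membered carbon ring with three alternating C=C double bonds, fused to a five-membered carbon ring containing one C=C double bond and one sp³ carbon.
The 6-membered ring with two nitrogens (1,3) is fully conjugated (every ring atom contributes a p orbital); 3 ring double bonds give 6 π electrons. Since 6 = 4n+2 (n=1), it is aromatic (pyrimidine).
The 6-membered ring is fully conjugated (every ring atom contributes a p orbital); 3 ring double bonds give 6 π electrons. 6 = 4(1)+2, so it is aromatic (benzene ring).
The 5-membered ring has one sp³ carbon, so it is not fully conjugated — not aromatic (cyclopentene ring).
2 of the 3 rings are aromatic. Total: 2.

2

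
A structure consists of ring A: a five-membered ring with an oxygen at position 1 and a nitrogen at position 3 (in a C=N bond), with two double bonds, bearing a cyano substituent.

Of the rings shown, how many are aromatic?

Ring A is fully conjugated (every ring atom contributes a p orbital); 2 ring double bonds (4 π electrons) plus a heteroatom lone pair (2) give 6 π electrons. That satisfies 4n+2 with n=1, so ring A is aromatic (oxazole).

1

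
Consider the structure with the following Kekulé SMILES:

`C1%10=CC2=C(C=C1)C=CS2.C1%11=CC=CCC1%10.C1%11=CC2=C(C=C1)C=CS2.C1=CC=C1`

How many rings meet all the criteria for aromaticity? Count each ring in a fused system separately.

The SMILES encodes a six-membered carbon ring with three alternating C=C double bonds, fused to a five-membered ring containing one sulfur and two C=C double bonds; a six-membered carbon ring with two conjugated C=C double bonds and two sp³ carbons; a six-membered carbon ring with three alternating C=C double bonds, fused to a five-membered ring containing one sulfur and two C=C double bonds; a four-membered carbon ring with two alternating C=C double bonds.
The fused 6/5-membered bicyclic (with one sulfur) is a single π system with 9 sp² atoms and 10 π electrons from ring double bonds plus a heteroatom lone pair. 10 = 4(2)+2, so the system is aromatic and both rings count as aromatic (benzothiophene).
The 6-membered ring has two sp³ carbons, so it is not fully conjugated — not aromatic (1,3-cyclohexadiene).
The fused 6/5-membered bicyclic (with one sulfur) is a single π system with 9 sp² atoms and 10 π electrons from ring double bonds plus a heteroatom lone pair. 10 = 4(2)+2, so the system is aromatic and both rings count as aromatic (benzothiophene).
The 4-membered ring has only sp² ring atoms; a planar conformation would have a fully conjugated π system of 4 electrons. But 4 = 4(1), which is 4n not 4n+2, so it is not aromatic (cyclobutadiene) — cyclobutadiene is antiaromatic and distorts to a rectangle.
4 of the 6 rings are aromatic. Total: 4.

4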